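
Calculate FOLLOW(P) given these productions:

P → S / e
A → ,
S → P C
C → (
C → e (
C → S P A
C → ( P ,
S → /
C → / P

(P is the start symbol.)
P is the start symbol, so $ ∈ FOLLOW(P).
In S → P C: P is followed by C, add FIRST(C) \ {ε} = { '(', '/', 'e' }
In C → S P A: P is followed by A, add FIRST(A) \ {ε} = { ',' }
In C → ( P ,: P is followed by ',', add FIRST(',') \ {ε} = { ',' }
In C → / P: P is at the end, add FOLLOW(C)

The FOLLOW sets referred to above (computed the same way, to a fixed point):
  FOLLOW(C) = { '/' }

Taking the union: FOLLOW(P) = { $, '(', ',', '/', 'e' }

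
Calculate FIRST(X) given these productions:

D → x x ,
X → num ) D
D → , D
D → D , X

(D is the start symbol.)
From X → num ) D:
  - num is a terminal: add 'num' and stop

Collecting: FIRST(X) = { 'num' }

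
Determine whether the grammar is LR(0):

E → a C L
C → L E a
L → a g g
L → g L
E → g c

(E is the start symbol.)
A grammar is LR(0) if no state in the canonical LR(0) collection has:
  - both a shift item (dot before a terminal) and a complete item (shift-reduce conflict), or
  - two or more complete items (reduce-reduce conflict; the accept item [E' → E .] counts as a complete item here).

Augment with E' → E and build the canonical LR(0) collection (I0 = CLOSURE({[E' → . E]}), then GOTO on every symbol after a dot until no new states appear). It has 15 states:
  I0: { [E → . a C L], [E → . g c], [E' → . E] }  — shift
  I1: { [E' → E .] }  — accept
  I2: { [C → . L E a], [E → a . C L], [L → . a g g], [L → . g L] }  — shift
  I3: { [E → g . c] }  — shift
  I4: { [E → g c .] }  — reduce
  I5: { [E → a C . L], [L → . a g g], [L → . g L] }  — shift
  I6: { [C → L . E a], [E → . a C L], [E → . g c] }  — shift
  I7: { [L → a . g g] }  — shift
  I8: { [L → . a g g], [L → . g L], [L → g . L] }  — shift
  I9: { [L → g L .] }  — reduce
  I10: { [L → a g . g] }  — shift
  I11: { [L → a g g .] }  — reduce
  I12: { [C → L E . a] }  — shift
  I13: { [C → L E a .] }  — reduce
  I14: { [E → a C L .] }  — reduce

Every state is either a pure shift/goto state or contains exactly one complete item and nothing to shift — no conflicts. The grammar is LR(0).

Answer: Yes, the grammar is LR(0)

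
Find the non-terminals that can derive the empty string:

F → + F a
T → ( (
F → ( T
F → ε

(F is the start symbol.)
{ 'F' }

A non-terminal is nullable if it can derive ε (the empty string): either it has an ε-production, or it has a production whose right-hand side consists entirely of nullable non-terminals.

ε-productions: F → ε
So F is immediately nullable.
No further non-terminal can be added: every production for the remaining non-terminals contains a terminal or a non-nullable non-terminal.
Nullable = { 'F' }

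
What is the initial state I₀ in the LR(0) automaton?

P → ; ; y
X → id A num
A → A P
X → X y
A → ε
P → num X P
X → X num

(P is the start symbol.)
{ [P → . ; ; y], [P → . num X P], [P' → . P] }

First, augment the grammar with P' → P
I₀ = CLOSURE({ [P' → . P] }):
  [P' → . P] has the dot before P: add [P → . ; ; y], [P → . num X P]
No further items can be added.

I₀ = { [P → . ; ; y], [P → . num X P], [P' → . P] }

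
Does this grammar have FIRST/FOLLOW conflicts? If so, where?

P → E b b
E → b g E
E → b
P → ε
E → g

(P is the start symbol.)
No FIRST/FOLLOW conflicts.

Nullable non-terminals: P.
FIRST sets used below: FIRST(E) = { 'b', 'g' }

P: nullable alternative(s) P → ε; FOLLOW(P) = { $ }
  P → E b b: FIRST \ {ε} = { 'b', 'g' } — disjoint from FOLLOW(P)
  P → ε: FIRST \ {ε} = { } — this is the only nullable alternative, skip

E has no nullable alternative, so no FIRST/FOLLOW check is needed there.

No FIRST/FOLLOW conflicts found.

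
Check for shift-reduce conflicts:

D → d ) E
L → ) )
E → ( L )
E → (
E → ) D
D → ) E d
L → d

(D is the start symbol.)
Yes — I5: [E → ( .] vs [L → . ) )]

A shift-reduce conflict occurs when an LR(0) state has both:
  - a complete (reduce) item [A → α .] (dot at the end), and
  - a shift item [B → β . c γ] (dot before a terminal).

Augment with D' → D and build the canonical LR(0) collection (I0 = CLOSURE({[D' → . D]}), then GOTO on every symbol after a dot until no new states appear). It has 16 states:
  I0: { [D → . ) E d], [D → . d ) E], [D' → . D] }  — shift
  I1: { [D → ) . E d], [E → . ( L )], [E → . (], [E → . ) D] }  — shift
  I2: { [D' → D .] }  — accept
  I3: { [D → d . ) E] }  — shift
  I4: { [D → d ) . E], [E → . ( L )], [E → . (], [E → . ) D] }  — shift
  I5: { [E → ( . L )], [E → ( .], [L → . ) )], [L → . d] }  — shift, reduce
  I6: { [D → . ) E d], [D → . d ) E], [E → ) . D] }  — shift
  I7: { [D → d ) E .] }  — reduce
  I8: { [E → ) D .] }  — reduce
  I9: { [L → ) . )] }  — shift
  I10: { [E → ( L . )] }  — shift
  I11: { [L → d .] }  — reduce
  I12: { [E → ( L ) .] }  — reduce
  I13: { [L → ) ) .] }  — reduce
  I14: { [D → ) E . d] }  — shift
  I15: { [D → ) E d .] }  — reduce

I5 contains reduce item [E → ( .] and shift items [L → . ) )], [L → . d] — shift-reduce conflict.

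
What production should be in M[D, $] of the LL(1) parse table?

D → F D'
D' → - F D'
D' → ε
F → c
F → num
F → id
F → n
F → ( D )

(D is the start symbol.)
To find M[D, $], we find productions for D where $ is in the predict set (PREDICT(N → α) = (FIRST(α) \ {ε}) ∪ (FOLLOW(N) if α ⇒* ε)).

Relevant sets:
  FIRST(F) = { '(', 'c', 'id', 'n', 'num' }

D → F D': PREDICT = { '(', 'c', 'id', 'n', 'num' }

M[D, $] is empty (no production applies)

Answer: Empty (error entry)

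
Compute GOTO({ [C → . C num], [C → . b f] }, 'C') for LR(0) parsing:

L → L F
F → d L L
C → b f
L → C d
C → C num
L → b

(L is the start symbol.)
{ [C → C . num] }

GOTO(I, 'C') = CLOSURE({ [A → αX.β] : [A → α.Xβ] ∈ I, X = 'C' })

Items with dot before 'C', with the dot advanced:
  [C → . C num] → [C → C . num]
Closure adds nothing (no advanced item has the dot before a non-terminal).

GOTO = { [C → C . num] }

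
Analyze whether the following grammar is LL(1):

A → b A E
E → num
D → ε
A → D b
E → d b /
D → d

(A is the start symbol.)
Relevant sets:
  FIRST(D) = { 'd', ε }
  FOLLOW(D) = { 'b' }

For A:
  PREDICT(A → b A E) = { 'b' }
  PREDICT(A → D b) = { 'b', 'd' }
For E:
  PREDICT(E → num) = { 'num' }
  PREDICT(E → d b '/') = { 'd' }
For D:
  PREDICT(D → ε) = { 'b' }
  PREDICT(D → d) = { 'd' }

Conflict found: Predict set conflict for A: { 'b' }
The grammar is NOT LL(1).

Answer: No. Predict set conflict for A: { 'b' }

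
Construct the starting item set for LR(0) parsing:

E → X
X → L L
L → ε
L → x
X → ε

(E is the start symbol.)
{ [E → . X], [E' → . E], [L → . x], [L → .], [X → . L L], [X → .] }

First, augment the grammar with E' → E
I₀ = CLOSURE({ [E' → . E] }):
  [E' → . E] has the dot before E: add [E → . X]
  [E → . X] has the dot before X: add [X → . L L], [X → .]
  [X → . L L] has the dot before L: add [L → .], [L → . x]
No further items can be added.

I₀ = { [E → . X], [E' → . E], [L → . x], [L → .], [X → . L L], [X → .] }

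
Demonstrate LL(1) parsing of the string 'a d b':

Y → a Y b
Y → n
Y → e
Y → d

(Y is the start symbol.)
Stack is shown with the top on the left.

Stack    Input    Action
------------------------
Y $      a d b $  output Y → a Y b
a Y b $  a d b $  match 'a'
Y b $    d b $    output Y → d
d b $    d b $    match 'd'
b $      b $      match 'b'
$        $        accept

The string is accepted.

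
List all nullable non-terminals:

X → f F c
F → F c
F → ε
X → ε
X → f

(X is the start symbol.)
A non-terminal is nullable if it can derive ε (the empty string): either it has an ε-production, or it has a production whose right-hand side consists entirely of nullable non-terminals.

ε-productions: F → ε, X → ε
So F, X are immediately nullable.
Every non-terminal is now nullable.
Nullable = { 'F', 'X' }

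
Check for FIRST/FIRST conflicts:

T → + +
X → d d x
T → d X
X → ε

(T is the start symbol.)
A FIRST/FIRST conflict occurs when two productions N → α and N → β for the same non-terminal have FIRST(α) ∩ FIRST(β) ≠ ∅ (with ε ∈ FIRST of a nullable right-hand side, so two nullable alternatives also conflict).

Productions for T:
  T → + +: FIRST = { '+' }
  T → d X: FIRST = { 'd' }
Productions for X:
  X → d d x: FIRST = { 'd' }
  X → ε: FIRST = { ε }

All alternatives of each non-terminal have pairwise disjoint FIRST sets.

Answer: No FIRST/FIRST conflicts.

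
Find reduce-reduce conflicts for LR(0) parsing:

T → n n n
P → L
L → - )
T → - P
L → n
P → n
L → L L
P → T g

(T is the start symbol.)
Yes — I10: [L → n .] vs [P → n .]

Augment with T' → T and build the canonical LR(0) collection (I0 = CLOSURE({[T' → . T]}), then GOTO on every symbol after a dot until no new states appear). It has 16 states:
  I0: { [T → . - P], [T → . n n n], [T' → . T] }  — shift
  I1: { [L → . - )], [L → . L L], [L → . n], [P → . L], [P → . T g], [P → . n], [T → - . P], [T → . - P], [T → . n n n] }  — shift
  I2: { [T' → T .] }  — accept
  I3: { [T → n . n n] }  — shift
  I4: { [T → n n . n] }  — shift
  I5: { [T → n n n .] }  — reduce
  I6: { [L → - . )], [L → . - )], [L → . L L], [L → . n], [P → . L], [P → . T g], [P → . n], [T → - . P], [T → . - P], [T → . n n n] }  — shift
  I7: { [L → . - )], [L → . L L], [L → . n], [L → L . L], [P → L .] }  — shift, reduce
  I8: { [T → - P .] }  — reduce
  I9: { [P → T . g] }  — shift
  I10: { [L → n .], [P → n .], [T → n . n n] }  — shift, 2 reduces
  I11: { [P → T g .] }  — reduce
  I12: { [L → - . )] }  — shift
  I13: { [L → . - )], [L → . L L], [L → . n], [L → L . L], [L → L L .] }  — shift, reduce
  I14: { [L → n .] }  — reduce
  I15: { [L → - ) .] }  — reduce

I10 contains complete items [L → n .], [P → n .] — reduce-reduce conflict.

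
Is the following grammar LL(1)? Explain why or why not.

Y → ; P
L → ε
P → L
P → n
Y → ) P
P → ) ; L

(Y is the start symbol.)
Yes, the grammar is LL(1).

Relevant sets:
  FIRST(L) = { ε }
  FOLLOW(P) = { $ }

For Y:
  PREDICT(Y → ';' P) = { ';' }
  PREDICT(Y → ')' P) = { ')' }
For P:
  PREDICT(P → L) = { $ }
  PREDICT(P → n) = { 'n' }
  PREDICT(P → ')' ';' L) = { ')' }
L has a single production, so nothing to check there.

All predict sets are disjoint. The grammar IS LL(1).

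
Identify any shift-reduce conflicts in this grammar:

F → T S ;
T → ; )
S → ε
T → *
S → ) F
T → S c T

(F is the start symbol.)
Yes — I0: [S → .] vs [S → . ) F]; I1: [S → .] vs [S → . ) F]; I6: [S → .] vs [S → . ) F]; I9: [S → .] vs [S → . ) F]

A shift-reduce conflict occurs when an LR(0) state has both:
  - a complete (reduce) item [A → α .] (dot at the end), and
  - a shift item [B → β . c γ] (dot before a terminal).

Augment with F' → F and build the canonical LR(0) collection (I0 = CLOSURE({[F' → . F]}), then GOTO on every symbol after a dot until no new states appear). It has 13 states:
  I0: { [F → . T S ;], [F' → . F], [S → . ) F], [S → .], [T → . *], [T → . ; )], [T → . S c T] }  — shift, reduce
  I1: { [F → . T S ;], [S → ) . F], [S → . ) F], [S → .], [T → . *], [T → . ; )], [T → . S c T] }  — shift, reduce
  I2: { [T → * .] }  — reduce
  I3: { [T → ; . )] }  — shift
  I4: { [F' → F .] }  — accept
  I5: { [T → S . c T] }  — shift
  I6: { [F → T . S ;], [S → . ) F], [S → .] }  — shift, reduce
  I7: { [F → T S . ;] }  — shift
  I8: { [F → T S ; .] }  — reduce
  I9: { [S → . ) F], [S → .], [T → . *], [T → . ; )], [T → . S c T], [T → S c . T] }  — shift, reduce
  I10: { [T → S c T .] }  — reduce
  I11: { [T → ; ) .] }  — reduce
  I12: { [S → ) F .] }  — reduce

I0 contains reduce item [S → .] and shift items [S → . ) F], [T → . *], [T → . ; )] — shift-reduce conflict.
I1 contains reduce item [S → .] and shift items [S → . ) F], [T → . *], [T → . ; )] — shift-reduce conflict.
I6 contains reduce item [S → .] and shift item [S → . ) F] — shift-reduce conflict.
I9 contains reduce item [S → .] and shift items [S → . ) F], [T → . *], [T → . ; )] — shift-reduce conflict.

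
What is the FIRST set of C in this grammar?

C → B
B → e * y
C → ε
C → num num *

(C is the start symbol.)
To compute FIRST(C), examine every production with C on the left-hand side, reading each right-hand side left to right until a non-nullable symbol is reached.

FIRST sets of the other non-terminals involved (by the same procedure, iterated to a fixed point):
  FIRST(B) = { 'e' }

From C → B:
  - B is a non-terminal: add FIRST(B) \ {ε} = { 'e' }
    B is not nullable, so stop
From C → ε:
  - ε-production, so ε ∈ FIRST(C)
From C → num num *:
  - num is a terminal: add 'num' and stop

Collecting: FIRST(C) = { 'e', 'num', ε }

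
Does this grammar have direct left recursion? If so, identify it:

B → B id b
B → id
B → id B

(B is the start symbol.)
B → B id b: LEFT RECURSIVE (starts with B)
B → id: starts with id
B → id B: starts with id

The grammar has direct left recursion on: B.

Answer: Yes, B is left-recursive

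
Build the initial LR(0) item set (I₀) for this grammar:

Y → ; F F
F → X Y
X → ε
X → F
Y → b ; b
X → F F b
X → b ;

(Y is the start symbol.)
{ [Y → . ; F F], [Y → . b ; b], [Y' → . Y] }

First, augment the grammar with Y' → Y
I₀ = CLOSURE({ [Y' → . Y] }):
  [Y' → . Y] has the dot before Y: add [Y → . ; F F], [Y → . b ; b]
No further items can be added.

I₀ = { [Y → . ; F F], [Y → . b ; b], [Y' → . Y] }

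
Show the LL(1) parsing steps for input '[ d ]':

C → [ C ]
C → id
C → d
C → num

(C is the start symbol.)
LL(1) parsing maintains a stack (initially the start symbol over $) and the input. At each step: if the stack top is a terminal, match it against the current input token; if it is a non-terminal N, replace it with the RHS of M[N, lookahead] (the unique production whose predict set contains the lookahead).

Stack is shown with the top on the left.

Stack    Input    Action
------------------------
C $      [ d ] $  output C → [ C ]
[ C ] $  [ d ] $  match '['
C ] $    d ] $    output C → d
d ] $    d ] $    match 'd'
] $      ] $      match ']'
$        $        accept

The string is accepted.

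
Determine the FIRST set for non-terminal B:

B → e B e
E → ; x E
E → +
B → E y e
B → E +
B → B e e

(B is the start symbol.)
To compute FIRST(B), examine every production with B on the left-hand side, reading each right-hand side left to right until a non-nullable symbol is reached.

FIRST sets of the other non-terminals involved (by the same procedure, iterated to a fixed point):
  FIRST(E) = { '+', ';' }

From B → e B e:
  - e is a terminal: add 'e' and stop
From B → E y e:
  - E is a non-terminal: add FIRST(E) \ {ε} = { '+', ';' }
    E is not nullable, so stop
From B → E +:
  - E is a non-terminal: add FIRST(E) \ {ε} = { '+', ';' }
    E is not nullable, so stop
From B → B e e:
  - B is the symbol being defined: contributes nothing new
    B is not nullable, so stop

Collecting: FIRST(B) = { '+', ';', 'e' }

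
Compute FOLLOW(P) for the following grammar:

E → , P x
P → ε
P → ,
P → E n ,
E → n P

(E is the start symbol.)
In E → , P x: P is followed by x, add FIRST(x) \ {ε} = { 'x' }
In E → n P: P is at the end, add FOLLOW(E)

The FOLLOW sets referred to above (computed the same way, to a fixed point):
  FOLLOW(E) = { $, 'n' }

Taking the union: FOLLOW(P) = { $, 'n', 'x' }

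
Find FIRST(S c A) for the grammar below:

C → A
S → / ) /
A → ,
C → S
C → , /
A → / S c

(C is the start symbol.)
FIRST sets of the non-terminals involved (from the grammar, by fixed-point iteration):
  FIRST(S) = { '/' }

To compute FIRST(S c A), process the symbols left to right:
Symbol S is a non-terminal. Add FIRST(S) \ {ε} = { '/' }
S is not nullable (ε ∉ FIRST(S)), so stop here.
FIRST(S c A) = { '/' }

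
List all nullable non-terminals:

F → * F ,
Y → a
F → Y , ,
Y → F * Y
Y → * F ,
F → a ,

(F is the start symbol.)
A non-terminal is nullable if it can derive ε (the empty string): either it has an ε-production, or it has a production whose right-hand side consists entirely of nullable non-terminals.

There are no ε-productions, so no non-terminal can derive ε.
No non-terminals are nullable.

Answer: None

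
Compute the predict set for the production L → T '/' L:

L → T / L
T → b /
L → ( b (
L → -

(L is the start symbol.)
{ 'b' }

PREDICT(L → T '/' L) = (FIRST(RHS) \ {ε}) ∪ (FOLLOW(L) if ε ∈ FIRST(RHS), i.e. RHS ⇒* ε)
FIRST(T) = { 'b' }
FIRST(T '/' L) = { 'b' }
ε ∉ FIRST(T '/' L), so FOLLOW(L) is not added.
PREDICT(L → T '/' L) = { 'b' }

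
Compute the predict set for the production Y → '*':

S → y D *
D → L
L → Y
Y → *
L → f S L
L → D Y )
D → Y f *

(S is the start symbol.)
{ '*' }

PREDICT(Y → '*') = (FIRST(RHS) \ {ε}) ∪ (FOLLOW(Y) if ε ∈ FIRST(RHS), i.e. RHS ⇒* ε)
FIRST('*') = { '*' }
ε ∉ FIRST('*'), so FOLLOW(Y) is not added.
PREDICT(Y → '*') = { '*' }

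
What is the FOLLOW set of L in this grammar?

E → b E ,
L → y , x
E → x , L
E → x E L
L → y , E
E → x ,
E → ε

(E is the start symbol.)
{ $, ',', 'y' }

In E → x , L: L is at the end, add FOLLOW(E)
In E → x E L: L is at the end, add FOLLOW(E)

The FOLLOW sets referred to above (computed the same way, to a fixed point):
  FOLLOW(E) = { $, ',', 'y' }

Taking the union: FOLLOW(L) = { $, ',', 'y' }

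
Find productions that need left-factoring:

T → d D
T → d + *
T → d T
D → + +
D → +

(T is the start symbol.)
Yes, T has productions with common prefix 'd'; D has productions with common prefix '+'

Left-factoring is needed when two productions for the same non-terminal
share a common prefix on the right-hand side.

Productions for T:
  T → d D
  T → d + *
  T → d T
Productions for D:
  D → + +
  D → +

Found common prefix 'd' in productions for T
Found common prefix '+' in productions for D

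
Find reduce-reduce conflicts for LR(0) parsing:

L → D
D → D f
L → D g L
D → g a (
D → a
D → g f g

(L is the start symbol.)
A reduce-reduce conflict occurs when an LR(0) state has two complete items [A → α .] and [B → β .] — both call for a reduction, and with no lookahead the parser cannot choose between them.

Augment with L' → L and build the canonical LR(0) collection (I0 = CLOSURE({[L' → . L]}), then GOTO on every symbol after a dot until no new states appear). It has 12 states:
  I0: { [D → . D f], [D → . a], [D → . g a (], [D → . g f g], [L → . D g L], [L → . D], [L' → . L] }  — shift
  I1: { [D → D . f], [L → D . g L], [L → D .] }  — shift, reduce
  I2: { [L' → L .] }  — accept
  I3: { [D → a .] }  — reduce
  I4: { [D → g . a (], [D → g . f g] }  — shift
  I5: { [D → g a . (] }  — shift
  I6: { [D → g f . g] }  — shift
  I7: { [D → g f g .] }  — reduce
  I8: { [D → g a ( .] }  — reduce
  I9: { [D → D f .] }  — reduce
  I10: { [D → . D f], [D → . a], [D → . g a (], [D → . g f g], [L → . D g L], [L → . D], [L → D g . L] }  — shift
  I11: { [L → D g L .] }  — reduce

No state contains more than one complete item.

Answer: No reduce-reduce conflicts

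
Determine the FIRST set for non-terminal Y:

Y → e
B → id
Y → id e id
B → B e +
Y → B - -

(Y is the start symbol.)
To compute FIRST(Y), examine every production with Y on the left-hand side, reading each right-hand side left to right until a non-nullable symbol is reached.

FIRST sets of the other non-terminals involved (by the same procedure, iterated to a fixed point):
  FIRST(B) = { 'id' }

From Y → e:
  - e is a terminal: add 'e' and stop
From Y → id e id:
  - id is a terminal: add 'id' and stop
From Y → B - -:
  - B is a non-terminal: add FIRST(B) \ {ε} = { 'id' }
    B is not nullable, so stop

Collecting: FIRST(Y) = { 'e', 'id' }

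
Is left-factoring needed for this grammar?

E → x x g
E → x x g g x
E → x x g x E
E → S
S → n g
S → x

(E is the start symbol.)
Left-factoring is needed when two productions for the same non-terminal
share a common prefix on the right-hand side.

Productions for E:
  E → x x g
  E → x x g g x
  E → x x g x E
  E → S
Productions for S:
  S → n g
  S → x

Found common prefix 'x x g' in productions for E

Answer: Yes, E has productions with common prefix 'x x g'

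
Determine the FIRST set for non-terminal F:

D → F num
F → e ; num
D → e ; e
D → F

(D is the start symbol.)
To compute FIRST(F), examine every production with F on the left-hand side, reading each right-hand side left to right until a non-nullable symbol is reached.

From F → e ; num:
  - e is a terminal: add 'e' and stop

Collecting: FIRST(F) = { 'e' }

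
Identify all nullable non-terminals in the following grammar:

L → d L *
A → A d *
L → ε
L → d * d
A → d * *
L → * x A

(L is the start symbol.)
A non-terminal is nullable if it can derive ε (the empty string): either it has an ε-production, or it has a production whose right-hand side consists entirely of nullable non-terminals.

ε-productions: L → ε
So L is immediately nullable.
No further non-terminal can be added: every production for the remaining non-terminals contains a terminal or a non-nullable non-terminal.
Nullable = { 'L' }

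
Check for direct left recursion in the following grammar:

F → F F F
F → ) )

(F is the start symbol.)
Yes, F is left-recursive

Direct left recursion occurs when N → N α for some non-terminal N (the right-hand side begins with the left-hand side itself).

F → F F F: LEFT RECURSIVE (starts with F)
F → ) ): starts with ')'

The grammar has direct left recursion on: F.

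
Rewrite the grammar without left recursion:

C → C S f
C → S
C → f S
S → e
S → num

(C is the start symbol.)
C is directly left-recursive. The standard transformation for
  A → A α₁ | ... | A α_m | β₁ | ... | β_n
is
  A  → β₁ A' | ... | β_n A'
  A' → α₁ A' | ... | α_m A' | ε

C → S becomes C → S C'
C → f S becomes C → f S C'
C → C S f becomes C' → S f C'
Add C' → ε

Productions for other non-terminals are unchanged:
  S → e
  S → num

Resulting grammar:
C → S C'
C → f S C'
C' → S f C'
C' → ε
S → e
S → num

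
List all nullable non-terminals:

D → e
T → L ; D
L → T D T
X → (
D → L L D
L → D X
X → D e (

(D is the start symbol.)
None

There are no ε-productions, so no non-terminal can derive ε.
No non-terminals are nullable.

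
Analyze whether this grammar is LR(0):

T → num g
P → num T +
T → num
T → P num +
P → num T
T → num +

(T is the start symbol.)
Augment with T' → T and build the canonical LR(0) collection (I0 = CLOSURE({[T' → . T]}), then GOTO on every symbol after a dot until no new states appear). It has 10 states:
  I0: { [P → . num T +], [P → . num T], [T → . P num +], [T → . num +], [T → . num g], [T → . num], [T' → . T] }  — shift
  I1: { [T → P . num +] }  — shift
  I2: { [T' → T .] }  — accept
  I3: { [P → . num T +], [P → . num T], [P → num . T +], [P → num . T], [T → . P num +], [T → . num +], [T → . num g], [T → . num], [T → num . +], [T → num . g], [T → num .] }  — shift, reduce
  I4: { [T → num + .] }  — reduce
  I5: { [P → num T . +], [P → num T .] }  — shift, reduce
  I6: { [T → num g .] }  — reduce
  I7: { [P → num T + .] }  — reduce
  I8: { [T → P num . +] }  — shift
  I9: { [T → P num + .] }  — reduce

Conflict in state I3:
  Shift-reduce conflict between [T → num .] and [P → . num T]
So the grammar is NOT LR(0).

Answer: No. Shift-reduce conflict between [T → num .] and [P → . num T]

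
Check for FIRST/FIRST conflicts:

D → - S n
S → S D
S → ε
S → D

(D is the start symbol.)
Yes. S → S D / S → D on { '-' }

A FIRST/FIRST conflict occurs when two productions N → α and N → β for the same non-terminal have FIRST(α) ∩ FIRST(β) ≠ ∅ (with ε ∈ FIRST of a nullable right-hand side, so two nullable alternatives also conflict).

FIRST sets of the non-terminals at (or reachable through a nullable prefix from) the front of some alternative:
  FIRST(S) = { '-', ε }
  FIRST(D) = { '-' }

Productions for S:
  S → S D: FIRST = { '-' }
  S → ε: FIRST = { ε }
  S → D: FIRST = { '-' }
D has only one production, so no FIRST/FIRST conflict is possible there.

Conflict for S: S → S D and S → D
  Overlap: { '-' }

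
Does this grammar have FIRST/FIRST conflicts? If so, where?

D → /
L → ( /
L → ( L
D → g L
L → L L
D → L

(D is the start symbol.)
Yes. L → '(' '/' / L → '(' L on { '(' }; L → '(' '/' / L → L L on { '(' }; L → '(' L / L → L L on { '(' }

FIRST sets of the non-terminals at (or reachable through a nullable prefix from) the front of some alternative:
  FIRST(L) = { '(' }

Productions for D:
  D → /: FIRST = { '/' }
  D → g L: FIRST = { 'g' }
  D → L: FIRST = { '(' }
Productions for L:
  L → ( /: FIRST = { '(' }
  L → ( L: FIRST = { '(' }
  L → L L: FIRST = { '(' }

Conflict for L: L → ( / and L → ( L
  Overlap: { '(' }
Conflict for L: L → ( / and L → L L
  Overlap: { '(' }
Conflict for L: L → ( L and L → L L
  Overlap: { '(' }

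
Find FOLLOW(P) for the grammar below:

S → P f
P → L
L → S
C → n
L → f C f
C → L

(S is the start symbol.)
To compute FOLLOW(P), find every occurrence of P on a right-hand side N → α P β: add FIRST(β) \ {ε}, and if β is empty or nullable also add FOLLOW(N). Iterate to a fixed point.

In S → P f: P is followed by f, add FIRST(f) \ {ε} = { 'f' }

Taking the union: FOLLOW(P) = { 'f' }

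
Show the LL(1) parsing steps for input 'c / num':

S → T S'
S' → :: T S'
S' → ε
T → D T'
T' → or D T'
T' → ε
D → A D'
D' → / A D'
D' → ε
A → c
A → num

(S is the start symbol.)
LL(1) parsing maintains a stack (initially the start symbol over $) and the input. At each step: if the stack top is a terminal, match it against the current input token; if it is a non-terminal N, replace it with the RHS of M[N, lookahead] (the unique production whose predict set contains the lookahead).

Stack is shown with the top on the left.

Stack           Input      Action
---------------------------------
S $             c / num $  output S → T S'
T S' $          c / num $  output T → D T'
D T' S' $       c / num $  output D → A D'
A D' T' S' $    c / num $  output A → c
c D' T' S' $    c / num $  match 'c'
D' T' S' $      / num $    output D' → / A D'
/ A D' T' S' $  / num $    match '/'
A D' T' S' $    num $      output A → num
num D' T' S' $  num $      match 'num'
D' T' S' $      $          output D' → ε
T' S' $         $          output T' → ε
S' $            $          output S' → ε
$               $          accept

The string is accepted.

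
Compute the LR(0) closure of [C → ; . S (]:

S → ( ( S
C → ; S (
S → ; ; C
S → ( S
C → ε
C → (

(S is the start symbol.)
{ [C → ; . S (], [S → . ( ( S], [S → . ( S], [S → . ; ; C] }

Start with: [C → ; . S (]
  [C → ; . S (] has the dot before S: add [S → . ( ( S], [S → . ; ; C], [S → . ( S]
No further items can be added.

CLOSURE = { [C → ; . S (], [S → . ( ( S], [S → . ( S], [S → . ; ; C] }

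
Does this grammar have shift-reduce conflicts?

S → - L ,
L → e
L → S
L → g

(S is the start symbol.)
A shift-reduce conflict occurs when an LR(0) state has both:
  - a complete (reduce) item [A → α .] (dot at the end), and
  - a shift item [B → β . c γ] (dot before a terminal).

Augment with S' → S and build the canonical LR(0) collection (I0 = CLOSURE({[S' → . S]}), then GOTO on every symbol after a dot until no new states appear). It has 8 states:
  I0: { [S → . - L ,], [S' → . S] }  — shift
  I1: { [L → . S], [L → . e], [L → . g], [S → - . L ,], [S → . - L ,] }  — shift
  I2: { [S' → S .] }  — accept
  I3: { [S → - L . ,] }  — shift
  I4: { [L → S .] }  — reduce
  I5: { [L → e .] }  — reduce
  I6: { [L → g .] }  — reduce
  I7: { [S → - L , .] }  — reduce

No state contains both a complete item and a shift item.

Answer: No shift-reduce conflicts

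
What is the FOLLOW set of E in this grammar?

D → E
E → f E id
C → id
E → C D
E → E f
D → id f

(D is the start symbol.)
In D → E: E is at the end, add FOLLOW(D)
In E → f E id: E is followed by id, add FIRST(id) \ {ε} = { 'id' }
In E → E f: E is followed by f, add FIRST(f) \ {ε} = { 'f' }

The FOLLOW sets referred to above (computed the same way, to a fixed point):
  FOLLOW(D) = { $, 'f', 'id' }

Taking the union: FOLLOW(E) = { $, 'f', 'id' }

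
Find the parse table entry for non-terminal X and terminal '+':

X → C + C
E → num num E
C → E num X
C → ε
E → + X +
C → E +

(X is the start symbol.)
X → C + C

To find M[X, '+'], we find productions for X where '+' is in the predict set (PREDICT(N → α) = (FIRST(α) \ {ε}) ∪ (FOLLOW(N) if α ⇒* ε)).

Relevant sets:
  FIRST(C) = { '+', 'num', ε }

X → C + C: PREDICT = { '+', 'num' }
  '+' is in predict set, so this production goes in M[X, '+']

M[X, '+'] = X → C + C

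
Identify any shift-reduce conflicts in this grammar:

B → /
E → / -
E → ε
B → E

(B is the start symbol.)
Yes — I0: [E → .] vs [B → . /]; I1: [B → / .] vs [E → / . -]

Augment with B' → B and build the canonical LR(0) collection (I0 = CLOSURE({[B' → . B]}), then GOTO on every symbol after a dot until no new states appear). It has 5 states:
  I0: { [B → . /], [B → . E], [B' → . B], [E → . / -], [E → .] }  — shift, reduce
  I1: { [B → / .], [E → / . -] }  — shift, reduce
  I2: { [B' → B .] }  — accept
  I3: { [B → E .] }  — reduce
  I4: { [E → / - .] }  — reduce

I0 contains reduce item [E → .] and shift items [B → . /], [E → . / -] — shift-reduce conflict.
I1 contains reduce item [B → / .] and shift item [E → / . -] — shift-reduce conflict.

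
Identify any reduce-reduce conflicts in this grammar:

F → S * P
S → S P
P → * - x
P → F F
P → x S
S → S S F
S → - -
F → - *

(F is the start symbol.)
No reduce-reduce conflicts

A reduce-reduce conflict occurs when an LR(0) state has two complete items [A → α .] and [B → β .] — both call for a reduction, and with no lookahead the parser cannot choose between them.

Augment with F' → F and build the canonical LR(0) collection (I0 = CLOSURE({[F' → . F]}), then GOTO on every symbol after a dot until no new states appear). It has 20 states:
  I0: { [F → . - *], [F → . S * P], [F' → . F], [S → . - -], [S → . S P], [S → . S S F] }  — shift
  I1: { [F → - . *], [S → - . -] }  — shift
  I2: { [F' → F .] }  — accept
  I3: { [F → . - *], [F → . S * P], [F → S . * P], [P → . * - x], [P → . F F], [P → . x S], [S → . - -], [S → . S P], [S → . S S F], [S → S . P], [S → S . S F] }  — shift
  I4: { [F → . - *], [F → . S * P], [F → S * . P], [P → * . - x], [P → . * - x], [P → . F F], [P → . x S], [S → . - -], [S → . S P], [S → . S S F] }  — shift
  I5: { [F → . - *], [F → . S * P], [P → F . F], [S → . - -], [S → . S P], [S → . S S F] }  — shift
  I6: { [S → S P .] }  — reduce
  I7: { [F → . - *], [F → . S * P], [F → S . * P], [P → . * - x], [P → . F F], [P → . x S], [S → . - -], [S → . S P], [S → . S S F], [S → S . P], [S → S . S F], [S → S S . F] }  — shift
  I8: { [P → x . S], [S → . - -], [S → . S P], [S → . S S F] }  — shift
  I9: { [S → - . -] }  — shift
  I10: { [F → . - *], [F → . S * P], [P → . * - x], [P → . F F], [P → . x S], [P → x S .], [S → . - -], [S → . S P], [S → . S S F], [S → S . P], [S → S . S F] }  — shift, reduce
  I11: { [P → * . - x] }  — shift
  I12: { [P → * - . x] }  — shift
  I13: { [P → * - x .] }  — reduce
  I14: { [S → - - .] }  — reduce
  I15: { [F → . - *], [F → . S * P], [P → F . F], [S → . - -], [S → . S P], [S → . S S F], [S → S S F .] }  — shift, reduce
  I16: { [P → F F .] }  — reduce
  I17: { [F → - . *], [P → * - . x], [S → - . -] }  — shift
  I18: { [F → S * P .] }  — reduce
  I19: { [F → - * .] }  — reduce

No state contains more than one complete item.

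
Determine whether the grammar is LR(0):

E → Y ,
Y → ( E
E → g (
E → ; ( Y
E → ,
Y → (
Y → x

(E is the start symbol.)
A grammar is LR(0) if no state in the canonical LR(0) collection has:
  - both a shift item (dot before a terminal) and a complete item (shift-reduce conflict), or
  - two or more complete items (reduce-reduce conflict; the accept item [E' → E .] counts as a complete item here).

Augment with E' → E and build the canonical LR(0) collection (I0 = CLOSURE({[E' → . E]}), then GOTO on every symbol after a dot until no new states appear). It has 13 states:
  I0: { [E → . ,], [E → . ; ( Y], [E → . Y ,], [E → . g (], [E' → . E], [Y → . ( E], [Y → . (], [Y → . x] }  — shift
  I1: { [E → . ,], [E → . ; ( Y], [E → . Y ,], [E → . g (], [Y → ( . E], [Y → ( .], [Y → . ( E], [Y → . (], [Y → . x] }  — shift, reduce
  I2: { [E → , .] }  — reduce
  I3: { [E → ; . ( Y] }  — shift
  I4: { [E' → E .] }  — accept
  I5: { [E → Y . ,] }  — shift
  I6: { [E → g . (] }  — shift
  I7: { [Y → x .] }  — reduce
  I8: { [E → g ( .] }  — reduce
  I9: { [E → Y , .] }  — reduce
  I10: { [E → ; ( . Y], [Y → . ( E], [Y → . (], [Y → . x] }  — shift
  I11: { [E → ; ( Y .] }  — reduce
  I12: { [Y → ( E .] }  — reduce

Conflict in state I1:
  Shift-reduce conflict between [Y → ( .] and [E → . ,]
So the grammar is NOT LR(0).

Answer: No. Shift-reduce conflict between [Y → ( .] and [E → . ,]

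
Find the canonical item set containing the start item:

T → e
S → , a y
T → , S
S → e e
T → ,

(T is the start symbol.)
First, augment the grammar with T' → T
I₀ = CLOSURE({ [T' → . T] }):
  [T' → . T] has the dot before T: add [T → . e], [T → . , S], [T → . ,]
No further items can be added.

I₀ = { [T → . , S], [T → . ,], [T → . e], [T' → . T] }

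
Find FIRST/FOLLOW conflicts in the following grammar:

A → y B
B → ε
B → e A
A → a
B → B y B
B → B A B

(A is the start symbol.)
Nullable non-terminals: B.
FIRST sets used below: FIRST(B) = { 'a', 'e', 'y', ε }, FIRST(A) = { 'a', 'y' }

B: nullable alternative(s) B → ε; FOLLOW(B) = { $, 'a', 'e', 'y' }
  B → ε: FIRST \ {ε} = { } — this is the only nullable alternative, skip
  B → e A: FIRST \ {ε} = { 'e' } — overlaps FOLLOW(B) on { 'e' }: CONFLICT
  B → B y B: FIRST \ {ε} = { 'a', 'e', 'y' } — overlaps FOLLOW(B) on { 'a', 'e', 'y' }: CONFLICT
  B → B A B: FIRST \ {ε} = { 'a', 'e', 'y' } — overlaps FOLLOW(B) on { 'a', 'e', 'y' }: CONFLICT

A has no nullable alternative, so no FIRST/FOLLOW check is needed there.

So the grammar has 3 FIRST/FOLLOW conflicts (marked CONFLICT above).

Answer: Yes. B → e A with FOLLOW(B) on { 'e' }; B → B y B with FOLLOW(B) on { 'a', 'e', 'y' }; B → B A B with FOLLOW(B) on { 'a', 'e', 'y' }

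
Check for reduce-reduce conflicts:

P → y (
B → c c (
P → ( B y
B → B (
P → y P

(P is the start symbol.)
Augment with P' → P and build the canonical LR(0) collection (I0 = CLOSURE({[P' → . P]}), then GOTO on every symbol after a dot until no new states appear). It has 12 states:
  I0: { [P → . ( B y], [P → . y (], [P → . y P], [P' → . P] }  — shift
  I1: { [B → . B (], [B → . c c (], [P → ( . B y] }  — shift
  I2: { [P' → P .] }  — accept
  I3: { [P → . ( B y], [P → . y (], [P → . y P], [P → y . (], [P → y . P] }  — shift
  I4: { [B → . B (], [B → . c c (], [P → ( . B y], [P → y ( .] }  — shift, reduce
  I5: { [P → y P .] }  — reduce
  I6: { [B → B . (], [P → ( B . y] }  — shift
  I7: { [B → c . c (] }  — shift
  I8: { [B → c c . (] }  — shift
  I9: { [B → c c ( .] }  — reduce
  I10: { [B → B ( .] }  — reduce
  I11: { [P → ( B y .] }  — reduce

No state contains more than one complete item.

Answer: No reduce-reduce conflicts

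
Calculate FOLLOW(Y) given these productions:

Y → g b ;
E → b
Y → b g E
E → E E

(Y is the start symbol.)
Y is the start symbol, so $ ∈ FOLLOW(Y).
Y does not occur on any right-hand side.

Taking the union: FOLLOW(Y) = { $ }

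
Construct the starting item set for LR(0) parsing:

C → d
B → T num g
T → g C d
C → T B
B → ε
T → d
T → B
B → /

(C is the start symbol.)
{ [B → . /], [B → . T num g], [B → .], [C → . T B], [C → . d], [C' → . C], [T → . B], [T → . d], [T → . g C d] }

First, augment the grammar with C' → C
I₀ = CLOSURE({ [C' → . C] }):
  [C' → . C] has the dot before C: add [C → . d], [C → . T B]
  [C → . T B] has the dot before T: add [T → . g C d], [T → . d], [T → . B]
  [T → . B] has the dot before B: add [B → . T num g], [B → .], [B → . /]
No further items can be added.

I₀ = { [B → . /], [B → . T num g], [B → .], [C → . T B], [C → . d], [C' → . C], [T → . B], [T → . d], [T → . g C d] }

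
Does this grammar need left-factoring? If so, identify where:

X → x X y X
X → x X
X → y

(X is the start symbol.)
Yes, X has productions with common prefix 'x X'

Left-factoring is needed when two productions for the same non-terminal
share a common prefix on the right-hand side.

Productions for X:
  X → x X y X
  X → x X
  X → y

Found common prefix 'x X' in productions for X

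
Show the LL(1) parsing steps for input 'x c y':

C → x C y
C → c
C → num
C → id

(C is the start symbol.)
LL(1) parsing maintains a stack (initially the start symbol over $) and the input. At each step: if the stack top is a terminal, match it against the current input token; if it is a non-terminal N, replace it with the RHS of M[N, lookahead] (the unique production whose predict set contains the lookahead).

Stack is shown with the top on the left.

Stack    Input    Action
------------------------
C $      x c y $  output C → x C y
x C y $  x c y $  match 'x'
C y $    c y $    output C → c
c y $    c y $    match 'c'
y $      y $      match 'y'
$        $        accept

The string is accepted.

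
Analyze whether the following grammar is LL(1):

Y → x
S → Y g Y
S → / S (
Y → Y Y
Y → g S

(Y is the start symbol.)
No. Predict set conflict for Y: { 'x' }

A grammar is LL(1) if for each non-terminal N with multiple productions, the predict sets of those productions are pairwise disjoint, where PREDICT(N → α) = (FIRST(α) \ {ε}) ∪ (FOLLOW(N) if α ⇒* ε).

Relevant sets:
  FIRST(Y) = { 'g', 'x' }

For Y:
  PREDICT(Y → x) = { 'x' }
  PREDICT(Y → Y Y) = { 'g', 'x' }
  PREDICT(Y → g S) = { 'g' }
For S:
  PREDICT(S → Y g Y) = { 'g', 'x' }
  PREDICT(S → '/' S '(') = { '/' }

Conflict found: Predict set conflict for Y: { 'x' }
The grammar is NOT LL(1).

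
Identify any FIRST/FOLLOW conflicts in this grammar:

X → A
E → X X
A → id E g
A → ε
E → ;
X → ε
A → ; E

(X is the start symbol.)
A FIRST/FOLLOW conflict occurs when a non-terminal N has a nullable alternative N → β (β ⇒* ε) and another alternative N → α with FIRST(α) ∩ FOLLOW(N) ≠ ∅: on such a lookahead the parser cannot decide between expanding α and letting N vanish via β.

Nullable non-terminals: A, E, X.
FIRST sets used below: FIRST(X) = { ';', 'id', ε }, FIRST(A) = { ';', 'id', ε }

A: nullable alternative(s) A → ε; FOLLOW(A) = { $, ';', 'g', 'id' }
  A → id E g: FIRST \ {ε} = { 'id' } — overlaps FOLLOW(A) on { 'id' }: CONFLICT
  A → ε: FIRST \ {ε} = { } — this is the only nullable alternative, skip
  A → ; E: FIRST \ {ε} = { ';' } — overlaps FOLLOW(A) on { ';' }: CONFLICT

E: nullable alternative(s) E → X X; FOLLOW(E) = { $, ';', 'g', 'id' }
  E → X X: FIRST \ {ε} = { ';', 'id' } — this is the only nullable alternative, skip
  E → ;: FIRST \ {ε} = { ';' } — overlaps FOLLOW(E) on { ';' }: CONFLICT

X: nullable alternative(s) X → A, X → ε; FOLLOW(X) = { $, ';', 'g', 'id' }
  X → A: FIRST \ {ε} = { ';', 'id' } — overlaps FOLLOW(X) on { ';', 'id' }: CONFLICT
  X → ε: FIRST \ {ε} = { } — disjoint from FOLLOW(X)

So the grammar has 4 FIRST/FOLLOW conflicts (marked CONFLICT above).

Answer: Yes. X → A with FOLLOW(X) on { ';', 'id' }; E → ';' with FOLLOW(E) on { ';' }; A → id E g with FOLLOW(A) on { 'id' }; A → ';' E with FOLLOW(A) on { ';' }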